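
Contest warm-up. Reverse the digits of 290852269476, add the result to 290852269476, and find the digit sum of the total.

66

Reversal of 290852269476 is 674962258092; 290852269476 + 674962258092 = 965814527568.
Digit sum of 965814527568: 9+6+5+8+1+4+5+2+7+5+6+8 = 66.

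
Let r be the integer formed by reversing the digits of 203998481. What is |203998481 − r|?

Reverse of 203998481 is 184899302.
|203998481 − 184899302| = 19099179

19099179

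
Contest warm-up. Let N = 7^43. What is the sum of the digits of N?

7^43 = 2183814375991796599109312252753832343
Sum of its 37 digits: 169.

169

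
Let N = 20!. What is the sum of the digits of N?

54

20! = 2432902008176640000
Sum of its 19 digits: 54.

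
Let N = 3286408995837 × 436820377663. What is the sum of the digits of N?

3286408995837 × 436820377663 = 1435570418716598934788931
Sum of its 25 digits: 126.

126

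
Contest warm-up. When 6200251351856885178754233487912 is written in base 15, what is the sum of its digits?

6200251351856885178754233487912 in base 15 is 1984AC2BE18579B1291EBB79027.
Digit sum: 1+9+8+4+10+12+2+11+14+1+8+5+7+9+11+1+2+9+1+14+11+11+7+9+0+2+7 = 186.

186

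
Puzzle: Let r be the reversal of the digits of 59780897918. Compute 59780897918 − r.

-22198910877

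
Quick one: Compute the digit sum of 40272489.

4+0+2+7+2+4+8+9 = 36

36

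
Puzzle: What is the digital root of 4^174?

The digital root of n equals n mod 9 (or 9 when 9 | n), so we need 4^174 mod 9.
4^174 ≡ 1 (mod 9), so the digital root is 1.

1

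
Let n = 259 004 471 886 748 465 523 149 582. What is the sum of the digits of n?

2+5+9+0+0+4+4+7+1+8+8+6+7+4+8+4+6+5+5+2+3+1+4+9+5+8+2 = 127

127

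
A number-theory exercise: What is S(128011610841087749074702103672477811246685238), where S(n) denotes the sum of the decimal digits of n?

179

1+2+8+0+1+1+6+1+0+8+4+1+0+8+7+7+4+9+0+7+4+7+0+2+1+0+3+6+7+2+4+7+7+8+1+1+2+4+6+6+8+5+2+3+8 = 179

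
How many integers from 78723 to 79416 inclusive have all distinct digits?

The integers in [78723, 79416] that have all distinct digits: 78901, 78902, 78903, 78904, 78905, 78906, …, 79415, 79416.
221 qualify.

221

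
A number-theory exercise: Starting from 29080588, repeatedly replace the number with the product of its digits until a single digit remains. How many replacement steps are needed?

29080588 → 0 (1 step)

1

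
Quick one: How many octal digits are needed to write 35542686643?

12

35542686643 in base 8 is 410640455663, which has 12 digits.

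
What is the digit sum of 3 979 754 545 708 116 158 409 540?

117

3+9+7+9+7+5+4+5+4+5+7+0+8+1+1+6+1+5+8+4+0+9+5+4+0 = 117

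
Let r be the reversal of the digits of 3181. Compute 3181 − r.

1368

Reverse of 3181 is 1813.
3181 − 1813 = 1368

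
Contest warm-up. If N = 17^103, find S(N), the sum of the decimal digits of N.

17^103 = 5448022618471990029736926860094341570100152344663858103390808230203174683003214585861142522879753024803977642234575037448108913
Sum of its 127 digits: 512.

512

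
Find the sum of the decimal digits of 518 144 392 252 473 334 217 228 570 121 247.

121

5+1+8+1+4+4+3+9+2+2+5+2+4+7+3+3+3+4+2+1+7+2+2+8+5+7+0+1+2+1+2+4+7 = 121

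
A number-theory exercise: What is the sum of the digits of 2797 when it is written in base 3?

9

2797 in base 3 is 10211121.
Digit sum: 1+0+2+1+1+1+2+1 = 9.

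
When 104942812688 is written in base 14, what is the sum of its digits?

51

104942812688 in base 14 is 51176B73A0.
Digit sum: 5+1+1+7+6+11+7+3+10+0 = 51.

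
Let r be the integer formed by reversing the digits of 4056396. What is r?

6936504

Reversing 4056396 gives 6936504.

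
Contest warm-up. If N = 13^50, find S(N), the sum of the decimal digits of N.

13^50 = 49792922297912707801714181535533618316401192004725734249
Sum of its 56 digits: 232.

232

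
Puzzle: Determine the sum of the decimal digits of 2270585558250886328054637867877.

157

2+2+7+0+5+8+5+5+5+8+2+5+0+8+8+6+3+2+8+0+5+4+6+3+7+8+6+7+8+7+7 = 157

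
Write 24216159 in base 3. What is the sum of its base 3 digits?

24216159 in base 3 is 1200120022022210.
Digit sum: 1+2+0+0+1+2+0+0+2+2+0+2+2+2+1+0 = 17.

17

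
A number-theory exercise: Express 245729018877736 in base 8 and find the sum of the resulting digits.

72

245729018877736 in base 8 is 6767647670313450.
Digit sum: 6+7+6+7+6+4+7+6+7+0+3+1+3+4+5+0 = 72.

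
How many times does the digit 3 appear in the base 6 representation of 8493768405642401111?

2

8493768405642401111 in base 6 is 1443105013402015402211115.
The digit 3 appears 2 times.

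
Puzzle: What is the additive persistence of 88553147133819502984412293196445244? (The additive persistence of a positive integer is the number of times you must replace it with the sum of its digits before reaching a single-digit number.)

88553147133819502984412293196445244 → 154 → 10 → 1 (3 steps)

3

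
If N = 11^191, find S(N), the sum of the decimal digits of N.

860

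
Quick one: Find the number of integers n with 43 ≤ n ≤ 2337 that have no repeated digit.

The integers in [43, 2337] that have no repeated digit: 43, 45, 46, 47, 48, 49, …, 2318, 2319.
1329 qualify.

1329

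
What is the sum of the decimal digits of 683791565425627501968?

105

6+8+3+7+9+1+5+6+5+4+2+5+6+2+7+5+0+1+9+6+8 = 105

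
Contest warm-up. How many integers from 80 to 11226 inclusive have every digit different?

The integers in [80, 11226] that have every digit different: 80, 81, 82, 83, 84, 85, …, 10986, 10987.
5538 qualify.

5538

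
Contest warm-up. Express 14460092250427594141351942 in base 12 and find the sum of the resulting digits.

14460092250427594141351942 in base 12 is 222394081878A8B57B81471A.
Digit sum: 2+2+2+3+9+4+0+8+1+8+7+8+10+8+11+5+7+11+8+1+4+7+1+10 = 137.

137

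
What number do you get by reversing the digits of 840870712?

Reversing 840870712 gives 217078048.

217078048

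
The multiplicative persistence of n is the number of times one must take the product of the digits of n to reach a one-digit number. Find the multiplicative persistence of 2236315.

2236315 → 1080 → 0 (2 steps)

2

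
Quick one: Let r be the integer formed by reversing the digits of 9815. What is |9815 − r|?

4626

Reverse of 9815 is 5189.
|9815 − 5189| = 4626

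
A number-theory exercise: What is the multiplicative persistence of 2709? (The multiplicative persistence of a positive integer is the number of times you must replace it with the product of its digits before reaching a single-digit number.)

2709 → 0 (1 step)

1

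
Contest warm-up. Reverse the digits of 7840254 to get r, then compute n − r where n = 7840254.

Reverse of 7840254 is 4520487.
7840254 − 4520487 = 3319767

3319767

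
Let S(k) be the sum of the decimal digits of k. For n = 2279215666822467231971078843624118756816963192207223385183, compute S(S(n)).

First digit sum: 257.
2+5+7 = 14.

14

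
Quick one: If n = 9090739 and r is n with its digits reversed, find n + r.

Reverse of 9090739 is 9370909.
9090739 + 9370909 = 18461648

18461648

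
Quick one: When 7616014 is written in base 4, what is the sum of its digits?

7616014 in base 4 is 131003120032.
Digit sum: 1+3+1+0+0+3+1+2+0+0+3+2 = 16.

16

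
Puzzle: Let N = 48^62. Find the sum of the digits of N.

48^62 = 172566589987864319521008890674168902187790856976476853068219915717321769733876885603969577774313535176704
Sum of its 105 digits: 540.

540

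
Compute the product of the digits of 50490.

0

5×0×4×9×0 = 0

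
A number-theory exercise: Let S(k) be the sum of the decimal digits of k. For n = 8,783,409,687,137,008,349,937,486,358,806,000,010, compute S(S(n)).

10

First digit sum: 163.
1+6+3 = 10.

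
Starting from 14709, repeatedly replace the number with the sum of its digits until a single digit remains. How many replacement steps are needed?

14709 → 21 → 3 (2 steps)

2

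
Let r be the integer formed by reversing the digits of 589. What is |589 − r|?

396

Reverse of 589 is 985.
|589 − 985| = 396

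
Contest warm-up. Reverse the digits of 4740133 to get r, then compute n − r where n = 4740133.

Reverse of 4740133 is 3310474.
4740133 − 3310474 = 1429659

1429659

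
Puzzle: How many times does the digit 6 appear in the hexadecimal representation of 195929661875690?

195929661875690 in base 16 is B2326DE5A5EA.
The digit 6 appears 1 time.

1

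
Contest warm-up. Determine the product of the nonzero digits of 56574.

5×6×5×7×4 = 4200

4200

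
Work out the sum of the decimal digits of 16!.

16! = 20922789888000
Sum of its 14 digits: 63.

63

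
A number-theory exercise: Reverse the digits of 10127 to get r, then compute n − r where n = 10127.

-61974

Reverse of 10127 is 72101.
10127 − 72101 = -61974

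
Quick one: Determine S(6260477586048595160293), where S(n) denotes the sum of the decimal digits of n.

103

6+2+6+0+4+7+7+5+8+6+0+4+8+5+9+5+1+6+0+2+9+3 = 103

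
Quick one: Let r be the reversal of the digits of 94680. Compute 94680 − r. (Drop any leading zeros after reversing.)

Reverse of 94680 is 8649.
94680 − 8649 = 86031

86031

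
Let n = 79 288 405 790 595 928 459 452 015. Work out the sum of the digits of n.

7+9+2+8+8+4+0+5+7+9+0+5+9+5+9+2+8+4+5+9+4+5+2+0+1+5 = 132

132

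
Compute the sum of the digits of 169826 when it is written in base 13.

169826 in base 13 is 5C3B7.
Digit sum: 5+12+3+11+7 = 38.

38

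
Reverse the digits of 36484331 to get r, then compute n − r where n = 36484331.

Reverse of 36484331 is 13348463.
36484331 − 13348463 = 23135868

23135868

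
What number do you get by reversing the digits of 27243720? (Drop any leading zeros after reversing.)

Reversing 27243720 gives 2734272.

2734272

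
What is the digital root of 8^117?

8

The digital root of n equals n mod 9 (or 9 when 9 | n), so we need 8^117 mod 9.
8^117 ≡ 8 (mod 9), so the digital root is 8.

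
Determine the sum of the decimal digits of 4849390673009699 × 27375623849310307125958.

167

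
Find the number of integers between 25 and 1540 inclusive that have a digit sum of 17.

90

The integers in [25, 1540] that have a digit sum of 17: 89, 98, 179, 188, 197, 269, …, 1529, 1538.
90 qualify.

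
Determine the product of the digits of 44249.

4×4×2×4×9 = 1152

1152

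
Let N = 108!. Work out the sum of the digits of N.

108! = 1324641819451828974499891837121832599810209360673358065686551152497461815091591578895743130235002378688844343005686404521144382704205360039762937774080000000000000000000000000
Sum of its 175 digits: 666.

666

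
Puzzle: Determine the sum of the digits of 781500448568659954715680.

7+8+1+5+0+0+4+4+8+5+6+8+6+5+9+9+5+4+7+1+5+6+8+0 = 121

121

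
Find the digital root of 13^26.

7

The digital root of n equals n mod 9 (or 9 when 9 | n), so we need 13^26 mod 9.
13^26 ≡ 7 (mod 9), so the digital root is 7.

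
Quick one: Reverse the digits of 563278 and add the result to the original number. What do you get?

Reverse of 563278 is 872365.
563278 + 872365 = 1435643

1435643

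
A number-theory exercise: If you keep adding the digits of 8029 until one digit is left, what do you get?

1

8+0+2+9 = 19
1+9 = 10
1+0 = 1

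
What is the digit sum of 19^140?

19^140 = 106048403147697709002400795502341051065598354572223761919904573762772051894162180608304317820387660783048225415569663330043609617693344977132933150536845368830613465071178992049201
Sum of its 180 digits: 748.

748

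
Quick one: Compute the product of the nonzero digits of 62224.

192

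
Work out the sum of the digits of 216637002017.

35

2+1+6+6+3+7+0+0+2+0+1+7 = 35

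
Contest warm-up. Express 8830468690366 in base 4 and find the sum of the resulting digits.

8830468690366 in base 4 is 2000200000330301012332.
Digit sum: 2+0+0+0+2+0+0+0+0+0+3+3+0+3+0+1+0+1+2+3+3+2 = 25.

25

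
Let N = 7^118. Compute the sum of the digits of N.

7^118 = 5267065530394883184651384028840252727177370209716317304311848947467915376271784433951441748896850449
Sum of its 100 digits: 457.

457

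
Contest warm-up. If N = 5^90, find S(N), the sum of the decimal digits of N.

316

5^90 = 807793566946316088741610050849573099185363389551639556884765625
Sum of its 63 digits: 316.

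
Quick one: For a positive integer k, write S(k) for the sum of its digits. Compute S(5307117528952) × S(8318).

1100

S(5307117528952) = 5+3+0+7+1+1+7+5+2+8+9+5+2 = 55.
S(8318) = 8+3+1+8 = 20.
55 · 20 = 1100.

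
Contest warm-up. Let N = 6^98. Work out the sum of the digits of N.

6^98 = 18147739541668636280463618532168272792698436402026524209529776843597142818816
Sum of its 77 digits: 360.

360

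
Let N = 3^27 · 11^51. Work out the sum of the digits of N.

360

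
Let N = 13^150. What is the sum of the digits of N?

13^150 = 123453340530815451470995619872246159541747502936439120273982209794502470089921473302254057771904849444203707893266144028784240903003373883225650848840283895455448640249
Sum of its 168 digits: 721.

721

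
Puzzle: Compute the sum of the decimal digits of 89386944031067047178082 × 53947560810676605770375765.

228

89386944031067047178082 × 53947560810676605770375765 = 4822207598796535778954393102567806407716011982730
Sum of its 49 digits: 228.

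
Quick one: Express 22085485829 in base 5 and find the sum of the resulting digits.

29

22085485829 in base 5 is 330212341021304.
Digit sum: 3+3+0+2+1+2+3+4+1+0+2+1+3+0+4 = 29.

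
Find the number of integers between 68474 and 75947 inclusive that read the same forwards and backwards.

75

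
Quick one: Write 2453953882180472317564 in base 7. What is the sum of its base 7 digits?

2453953882180472317564 in base 7 is 15544316555266541421134452.
Digit sum: 1+5+5+4+4+3+1+6+5+5+5+2+6+6+5+4+1+4+2+1+1+3+4+4+5+2 = 94.

94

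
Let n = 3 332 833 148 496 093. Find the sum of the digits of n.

69

3+3+3+2+8+3+3+1+4+8+4+9+6+0+9+3 = 69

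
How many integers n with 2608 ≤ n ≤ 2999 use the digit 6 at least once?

149

The integers in [2608, 2999] that use the digit 6 at least once: 2608, 2609, 2610, 2611, 2612, 2613, …, 2986, 2996.
149 qualify.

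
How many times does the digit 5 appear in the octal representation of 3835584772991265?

3835584772991265 in base 8 is 155007065371464441.
The digit 5 appears 3 times.

3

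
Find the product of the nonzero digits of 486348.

4×8×6×3×4×8 = 18432

18432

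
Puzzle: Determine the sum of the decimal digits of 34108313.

3+4+1+0+8+3+1+3 = 23

23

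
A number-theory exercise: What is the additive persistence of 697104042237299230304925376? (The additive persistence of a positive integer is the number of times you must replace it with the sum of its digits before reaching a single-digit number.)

3

697104042237299230304925376 → 109 → 10 → 1 (3 steps)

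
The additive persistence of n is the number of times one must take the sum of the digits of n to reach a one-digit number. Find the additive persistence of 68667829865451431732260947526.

68667829865451431732260947526 → 142 → 7 (2 steps)

2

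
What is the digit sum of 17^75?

431

17^75 = 192162704943986028006648285743299730794209966315191453716969047614622518960844936813553462193
Sum of its 93 digits: 431.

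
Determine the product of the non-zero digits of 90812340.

1728

9×8×1×2×3×4 = 1728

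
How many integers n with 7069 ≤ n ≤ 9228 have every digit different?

1093

The integers in [7069, 9228] that have every digit different: 7069, 7081, 7082, 7083, 7084, 7085, …, 9217, 9218.
1093 qualify.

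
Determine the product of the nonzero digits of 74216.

7×4×2×1×6 = 336

336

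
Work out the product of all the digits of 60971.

0

6×0×9×7×1 = 0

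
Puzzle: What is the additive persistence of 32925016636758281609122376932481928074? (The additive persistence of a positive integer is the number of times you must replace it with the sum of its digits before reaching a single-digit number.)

32925016636758281609122376932481928074 → 167 → 14 → 5 (3 steps)

3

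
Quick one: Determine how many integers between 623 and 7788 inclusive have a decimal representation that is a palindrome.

106

The integers in [623, 7788] that have a decimal representation that is a palindrome: 626, 636, 646, 656, 666, 676, …, 7667, 7777.
106 qualify.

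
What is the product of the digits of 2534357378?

2×5×3×4×3×5×7×3×7×8 = 2116800

2116800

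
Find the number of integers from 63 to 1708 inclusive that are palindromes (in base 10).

The integers in [63, 1708] that are palindromes (in base 10): 66, 77, 88, 99, 101, 111, …, 1551, 1661.
101 qualify.

101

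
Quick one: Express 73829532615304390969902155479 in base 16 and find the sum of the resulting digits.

214

73829532615304390969902155479 in base 16 is EE8E5BA6C14FA1A3BC96C6D7.
Digit sum: 14+14+8+14+5+11+10+6+12+1+4+15+10+1+10+3+11+12+9+6+12+6+13+7 = 214.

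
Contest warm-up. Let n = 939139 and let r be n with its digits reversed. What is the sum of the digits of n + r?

32

Reversal of 939139 is 931939; 939139 + 931939 = 1871078.
Digit sum of 1871078: 1+8+7+1+0+7+8 = 32.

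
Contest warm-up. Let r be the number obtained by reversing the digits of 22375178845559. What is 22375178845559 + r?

Reverse of 22375178845559 is 95554887157322.
22375178845559 + 95554887157322 = 117930066002881

117930066002881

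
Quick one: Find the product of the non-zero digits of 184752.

1×8×4×7×5×2 = 2240

2240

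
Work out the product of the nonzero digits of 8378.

1344

8×3×7×8 = 1344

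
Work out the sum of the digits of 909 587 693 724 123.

75

9+0+9+5+8+7+6+9+3+7+2+4+1+2+3 = 75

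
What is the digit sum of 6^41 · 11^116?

711

6^41 · 11^116 = 507870215609711605874992807995161697719454182419736994703727719071458692778004069969779055146237292902510916457505273044216758660291285674490093335740416
Sum of its 153 digits: 711.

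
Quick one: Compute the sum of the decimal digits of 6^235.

801

6^235 = 733742778851341409619733340198828569000360613136155744207555843248275068459627285161255045871461008670157842224182176643882436644269169168905648473673060076318828543045272322678194176
Sum of its 183 digits: 801.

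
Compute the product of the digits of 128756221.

13440

1×2×8×7×5×6×2×2×1 = 13440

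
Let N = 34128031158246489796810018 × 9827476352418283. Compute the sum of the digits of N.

160

34128031158246489796810018 × 9827476352418283 = 335392419162261723522124553423373420759094
Sum of its 42 digits: 160.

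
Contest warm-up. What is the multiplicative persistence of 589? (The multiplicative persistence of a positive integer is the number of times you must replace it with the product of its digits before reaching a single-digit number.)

589 → 360 → 0 (2 steps)

2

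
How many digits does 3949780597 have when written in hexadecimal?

8

3949780597 in base 16 is EB6CDE75, which has 8 digits.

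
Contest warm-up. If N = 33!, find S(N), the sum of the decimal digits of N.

33! = 8683317618811886495518194401280000000
Sum of its 37 digits: 144.

144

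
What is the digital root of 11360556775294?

7

1+1+3+6+0+5+5+6+7+7+5+2+9+4 = 61
6+1 = 7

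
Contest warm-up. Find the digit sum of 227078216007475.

58

2+2+7+0+7+8+2+1+6+0+0+7+4+7+5 = 58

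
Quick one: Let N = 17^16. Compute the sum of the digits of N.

109

17^16 = 48661191875666868481
Sum of its 20 digits: 109.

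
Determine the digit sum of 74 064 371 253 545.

56

7+4+0+6+4+3+7+1+2+5+3+5+4+5 = 56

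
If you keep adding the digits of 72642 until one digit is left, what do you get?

7+2+6+4+2 = 21
2+1 = 3

3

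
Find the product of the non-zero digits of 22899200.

5184

2×2×8×9×9×2 = 5184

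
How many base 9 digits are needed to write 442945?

6

442945 in base 9 is 744541, which has 6 digits.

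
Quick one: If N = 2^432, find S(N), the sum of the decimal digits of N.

586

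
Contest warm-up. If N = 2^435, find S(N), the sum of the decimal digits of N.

629

2^435 = 88725430211866075506509253892578678509965986412026130405455346579667881849780019937279180995332466499116518750764914298527173050368
Sum of its 131 digits: 629.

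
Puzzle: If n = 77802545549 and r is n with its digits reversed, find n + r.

172357066426

Reverse of 77802545549 is 94554520877.
77802545549 + 94554520877 = 172357066426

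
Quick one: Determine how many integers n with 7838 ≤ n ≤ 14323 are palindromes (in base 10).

65

The integers in [7838, 14323] that are palindromes (in base 10): 7887, 7997, 8008, 8118, 8228, 8338, …, 14141, 14241.
65 qualify.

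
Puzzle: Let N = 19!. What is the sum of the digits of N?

19! = 121645100408832000
Sum of its 18 digits: 45.

45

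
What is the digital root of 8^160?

The digital root of n equals n mod 9 (or 9 when 9 | n), so we need 8^160 mod 9.
8^160 ≡ 1 (mod 9), so the digital root is 1.

1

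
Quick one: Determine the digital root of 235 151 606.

2+3+5+1+5+1+6+0+6 = 29
2+9 = 11
1+1 = 2
(Equivalently, 235 151 606 mod 9 = 2.)

2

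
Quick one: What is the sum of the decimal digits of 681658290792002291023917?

6+8+1+6+5+8+2+9+0+7+9+2+0+0+2+2+9+1+0+2+3+9+1+7 = 99

99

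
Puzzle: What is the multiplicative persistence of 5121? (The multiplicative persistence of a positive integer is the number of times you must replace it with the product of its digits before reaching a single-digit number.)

5121 → 10 → 0 (2 steps)

2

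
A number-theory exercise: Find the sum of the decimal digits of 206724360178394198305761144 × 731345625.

162

206724360178394198305761144 × 731345625 = 151186956397392816456300824959395000
Sum of its 36 digits: 162.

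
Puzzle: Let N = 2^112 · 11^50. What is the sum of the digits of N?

406

2^112 · 11^50 = 60952815662796611535169981521127149235161966363657418239894656205329979104616666628096
Sum of its 86 digits: 406.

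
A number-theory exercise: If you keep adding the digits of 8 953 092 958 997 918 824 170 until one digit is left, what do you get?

6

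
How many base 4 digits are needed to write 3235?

6

3235 in base 4 is 302203, which has 6 digits.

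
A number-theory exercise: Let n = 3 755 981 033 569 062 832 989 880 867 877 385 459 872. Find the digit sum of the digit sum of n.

First digit sum: 221.
2+2+1 = 5.

5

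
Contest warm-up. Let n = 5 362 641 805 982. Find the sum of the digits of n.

5+3+6+2+6+4+1+8+0+5+9+8+2 = 59

59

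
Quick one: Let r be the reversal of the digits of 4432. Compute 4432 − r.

Reverse of 4432 is 2344.
4432 − 2344 = 2088

2088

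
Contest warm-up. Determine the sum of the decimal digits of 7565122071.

36

7+5+6+5+1+2+2+0+7+1 = 36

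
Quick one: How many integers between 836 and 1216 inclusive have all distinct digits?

178

The integers in [836, 1216] that have all distinct digits: 836, 837, 839, 840, 841, 842, …, 1208, 1209.
178 qualify.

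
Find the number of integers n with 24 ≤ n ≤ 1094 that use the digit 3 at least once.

The integers in [24, 1094] that use the digit 3 at least once: 30, 31, 32, 33, 34, 35, …, 1083, 1093.
287 qualify.

287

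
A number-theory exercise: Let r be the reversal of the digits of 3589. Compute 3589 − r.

Reverse of 3589 is 9853.
3589 − 9853 = -6264

-6264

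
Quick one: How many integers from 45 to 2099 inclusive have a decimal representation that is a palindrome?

106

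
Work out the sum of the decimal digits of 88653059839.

64

8+8+6+5+3+0+5+9+8+3+9 = 64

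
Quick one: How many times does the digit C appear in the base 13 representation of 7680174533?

1

7680174533 in base 13 is 9551C3495.
The digit C appears 1 time.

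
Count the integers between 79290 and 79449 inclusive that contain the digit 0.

34

The integers in [79290, 79449] that contain the digit 0: 79290, 79300, 79301, 79302, 79303, 79304, …, 79430, 79440.
34 qualify.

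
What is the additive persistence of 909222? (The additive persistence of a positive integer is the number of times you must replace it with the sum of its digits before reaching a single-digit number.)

2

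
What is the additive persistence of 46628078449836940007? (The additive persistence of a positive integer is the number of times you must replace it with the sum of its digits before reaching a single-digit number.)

3

46628078449836940007 → 95 → 14 → 5 (3 steps)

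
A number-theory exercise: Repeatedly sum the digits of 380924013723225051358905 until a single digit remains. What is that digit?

6

3+8+0+9+2+4+0+1+3+7+2+3+2+2+5+0+5+1+3+5+8+9+0+5 = 87
8+7 = 15
1+5 = 6
(Equivalently, 380924013723225051358905 mod 9 = 6.)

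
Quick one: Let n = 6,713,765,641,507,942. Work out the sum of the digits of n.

73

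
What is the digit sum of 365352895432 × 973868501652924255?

132

365352895432 × 973868501652924255 = 355805676848919354494031503160
Sum of its 30 digits: 132.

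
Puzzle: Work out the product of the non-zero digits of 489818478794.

1040449536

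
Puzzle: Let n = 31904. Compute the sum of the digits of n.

17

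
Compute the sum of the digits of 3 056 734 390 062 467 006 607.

3+0+5+6+7+3+4+3+9+0+0+6+2+4+6+7+0+0+6+6+0+7 = 84

84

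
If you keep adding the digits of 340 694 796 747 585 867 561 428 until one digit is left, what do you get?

5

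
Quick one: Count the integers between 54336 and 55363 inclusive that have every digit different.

192

The integers in [54336, 55363] that have every digit different: 54360, 54361, 54362, 54367, 54368, 54369, …, 54986, 54987.
192 qualify.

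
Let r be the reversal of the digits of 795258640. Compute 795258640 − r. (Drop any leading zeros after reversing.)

748406043

Reverse of 795258640 is 46852597.
795258640 − 46852597 = 748406043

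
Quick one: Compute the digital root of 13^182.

7

The digital root of n equals n mod 9 (or 9 when 9 | n), so we need 13^182 mod 9.
13^182 ≡ 7 (mod 9), so the digital root is 7.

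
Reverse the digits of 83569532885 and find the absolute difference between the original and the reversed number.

Reverse of 83569532885 is 58823596538.
|83569532885 − 58823596538| = 24745936347

24745936347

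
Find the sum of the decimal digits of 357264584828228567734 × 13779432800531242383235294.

196

357264584828228567734 × 13779432800531242383235294 = 4922903338650269181620617278414260282738403796
Sum of its 46 digits: 196.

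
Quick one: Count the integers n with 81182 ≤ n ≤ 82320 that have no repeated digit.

390

The integers in [81182, 82320] that have no repeated digit: 81203, 81204, 81205, 81206, 81207, 81209, …, 82317, 82319.
390 qualify.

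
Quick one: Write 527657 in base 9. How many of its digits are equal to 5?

1

527657 in base 9 is 883725.
The digit 5 appears 1 time.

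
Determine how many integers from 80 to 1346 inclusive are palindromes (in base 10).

96

The integers in [80, 1346] that are palindromes (in base 10): 88, 99, 101, 111, 121, 131, …, 1221, 1331.
96 qualify.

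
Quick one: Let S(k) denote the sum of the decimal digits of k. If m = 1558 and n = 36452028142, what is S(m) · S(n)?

703

S(1558) = 1+5+5+8 = 19.
S(36452028142) = 3+6+4+5+2+0+2+8+1+4+2 = 37.
19 · 37 = 703.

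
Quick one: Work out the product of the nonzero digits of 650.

30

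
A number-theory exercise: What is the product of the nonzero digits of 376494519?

816480

3×7×6×4×9×4×5×1×9 = 816480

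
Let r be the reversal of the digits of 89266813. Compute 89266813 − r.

57400515

Reverse of 89266813 is 31866298.
89266813 − 31866298 = 57400515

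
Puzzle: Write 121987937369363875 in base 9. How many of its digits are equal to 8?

1

121987937369363875 in base 9 is 727434386742642167.
The digit 8 appears 1 time.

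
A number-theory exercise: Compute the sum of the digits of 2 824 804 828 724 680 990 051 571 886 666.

2+8+2+4+8+0+4+8+2+8+7+2+4+6+8+0+9+9+0+0+5+1+5+7+1+8+8+6+6+6+6 = 150

150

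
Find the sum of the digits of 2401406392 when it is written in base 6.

27

2401406392 in base 6 is 1034142250104.
Digit sum: 1+0+3+4+1+4+2+2+5+0+1+0+4 = 27.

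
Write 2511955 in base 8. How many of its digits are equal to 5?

1

2511955 in base 8 is 11452123.
The digit 5 appears 1 time.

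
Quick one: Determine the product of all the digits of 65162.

360

6×5×1×6×2 = 360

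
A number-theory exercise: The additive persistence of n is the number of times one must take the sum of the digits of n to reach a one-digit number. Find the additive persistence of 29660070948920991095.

3

29660070948920991095 → 95 → 14 → 5 (3 steps)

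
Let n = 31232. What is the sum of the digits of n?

11

3+1+2+3+2 = 11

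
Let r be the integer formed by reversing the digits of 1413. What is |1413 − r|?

Reverse of 1413 is 3141.
|1413 − 3141| = 1728

1728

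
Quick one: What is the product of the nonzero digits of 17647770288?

7375872

1×7×6×4×7×7×7×2×8×8 = 7375872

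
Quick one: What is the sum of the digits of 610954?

6+1+0+9+5+4 = 25

25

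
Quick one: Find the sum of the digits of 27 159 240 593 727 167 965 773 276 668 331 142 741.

175

2+7+1+5+9+2+4+0+5+9+3+7+2+7+1+6+7+9+6+5+7+7+3+2+7+6+6+6+8+3+3+1+1+4+2+7+4+1 = 175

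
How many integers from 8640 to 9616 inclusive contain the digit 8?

475

The integers in [8640, 9616] that contain the digit 8: 8640, 8641, 8642, 8643, 8644, 8645, …, 9598, 9608.
475 qualify.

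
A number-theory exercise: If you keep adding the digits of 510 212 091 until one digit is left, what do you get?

3

5+1+0+2+1+2+0+9+1 = 21
2+1 = 3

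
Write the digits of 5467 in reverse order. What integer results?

Reversing 5467 gives 7645.

7645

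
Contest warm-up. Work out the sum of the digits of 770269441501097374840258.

103

7+7+0+2+6+9+4+4+1+5+0+1+0+9+7+3+7+4+8+4+0+2+5+8 = 103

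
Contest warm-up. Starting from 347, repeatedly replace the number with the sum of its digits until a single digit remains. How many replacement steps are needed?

2

347 → 14 → 5 (2 steps)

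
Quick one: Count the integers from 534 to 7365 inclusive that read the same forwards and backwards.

111

The integers in [534, 7365] that read the same forwards and backwards: 535, 545, 555, 565, 575, 585, …, 7227, 7337.
111 qualify.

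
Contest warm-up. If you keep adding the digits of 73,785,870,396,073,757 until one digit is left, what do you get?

2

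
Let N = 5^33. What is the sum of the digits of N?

89

5^33 = 116415321826934814453125
Sum of its 24 digits: 89.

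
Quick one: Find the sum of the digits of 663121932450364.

6+6+3+1+2+1+9+3+2+4+5+0+3+6+4 = 55

55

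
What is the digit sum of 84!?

84! = 3314240134565353266999387579130131288000666286242049487118846032383059131291716864129885722968716753156177920000000000000000000
Sum of its 127 digits: 477.

477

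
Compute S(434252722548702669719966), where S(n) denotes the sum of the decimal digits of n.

116

4+3+4+2+5+2+7+2+2+5+4+8+7+0+2+6+6+9+7+1+9+9+6+6 = 116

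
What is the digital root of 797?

5

7+9+7 = 23
2+3 = 5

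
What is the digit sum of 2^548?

2^548 = 921377545122446619199598286374089084696513969828232526459034741270904336521520715841339532514076847544303802497745079321233052888165232576308943909041185557531590656
Sum of its 165 digits: 733.

733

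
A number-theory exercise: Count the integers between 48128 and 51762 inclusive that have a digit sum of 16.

144

The integers in [48128, 51762] that have a digit sum of 16: 48130, 48202, 48211, 48220, 48301, 48310, …, 51721, 51730.
144 qualify.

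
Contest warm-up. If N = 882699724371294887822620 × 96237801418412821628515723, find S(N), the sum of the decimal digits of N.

882699724371294887822620 × 96237801418412821628515723 = 84949080786132409851497227750486108677057905054260
Sum of its 50 digits: 229.

229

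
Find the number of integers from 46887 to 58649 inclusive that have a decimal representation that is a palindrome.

117

The integers in [46887, 58649] that have a decimal representation that is a palindrome: 46964, 47074, 47174, 47274, 47374, 47474, …, 58485, 58585.
117 qualify.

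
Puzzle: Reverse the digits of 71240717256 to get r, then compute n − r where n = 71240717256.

5969013039

Reverse of 71240717256 is 65271704217.
71240717256 − 65271704217 = 5969013039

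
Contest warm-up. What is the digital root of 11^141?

The digital root of n equals n mod 9 (or 9 when 9 | n), so we need 11^141 mod 9.
11^141 ≡ 8 (mod 9), so the digital root is 8.

8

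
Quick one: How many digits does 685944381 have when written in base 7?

685944381 in base 7 is 22666300563, which has 11 digits.

11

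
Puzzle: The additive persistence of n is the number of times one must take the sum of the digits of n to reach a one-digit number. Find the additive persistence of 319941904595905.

3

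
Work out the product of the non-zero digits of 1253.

1×2×5×3 = 30

30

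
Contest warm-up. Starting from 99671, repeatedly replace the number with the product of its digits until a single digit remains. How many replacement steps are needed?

2

99671 → 3402 → 0 (2 steps)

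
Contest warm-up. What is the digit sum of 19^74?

388

19^74 = 42439129824447471520208553699316782082156065318222202558554334018390269381432740632277521846921
Sum of its 95 digits: 388.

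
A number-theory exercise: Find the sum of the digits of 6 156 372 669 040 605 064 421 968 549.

124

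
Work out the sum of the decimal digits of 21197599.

43

2+1+1+9+7+5+9+9 = 43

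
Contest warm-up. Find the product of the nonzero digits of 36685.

4320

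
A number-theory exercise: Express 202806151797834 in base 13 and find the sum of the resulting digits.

202806151797834 in base 13 is 89216CC146980.
Digit sum: 8+9+2+1+6+12+12+1+4+6+9+8+0 = 78.

78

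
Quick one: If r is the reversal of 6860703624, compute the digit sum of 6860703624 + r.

Reversal of 6860703624 is 4263070686; 6860703624 + 4263070686 = 11123774310.
Digit sum of 11123774310: 1+1+1+2+3+7+7+4+3+1+0 = 30.

30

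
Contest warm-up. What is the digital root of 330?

6

3+3+0 = 6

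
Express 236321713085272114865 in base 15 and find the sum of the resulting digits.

236321713085272114865 in base 15 is 25EA2855AC9C18D195.
Digit sum: 2+5+14+10+2+8+5+5+10+12+9+12+1+8+13+1+9+5 = 131.

131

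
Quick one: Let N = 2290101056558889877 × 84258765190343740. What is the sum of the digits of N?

2290101056558889877 × 84258765190343740 = 192961087186753610890392534436319980
Sum of its 36 digits: 166.

166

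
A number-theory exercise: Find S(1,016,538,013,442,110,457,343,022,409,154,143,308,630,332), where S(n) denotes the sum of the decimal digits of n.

1+0+1+6+5+3+8+0+1+3+4+4+2+1+1+0+4+5+7+3+4+3+0+2+2+4+0+9+1+5+4+1+4+3+3+0+8+6+3+0+3+3+2 = 129

129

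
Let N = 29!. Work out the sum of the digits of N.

29! = 8841761993739701954543616000000
Sum of its 31 digits: 126.

126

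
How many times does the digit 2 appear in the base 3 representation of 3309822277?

3309822277 in base 3 is 22112200000101121021.
The digit 2 appears 6 times.

6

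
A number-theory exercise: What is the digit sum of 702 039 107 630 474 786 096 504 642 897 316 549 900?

171

7+0+2+0+3+9+1+0+7+6+3+0+4+7+4+7+8+6+0+9+6+5+0+4+6+4+2+8+9+7+3+1+6+5+4+9+9+0+0 = 171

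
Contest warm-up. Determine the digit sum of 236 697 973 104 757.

2+3+6+6+9+7+9+7+3+1+0+4+7+5+7 = 76

76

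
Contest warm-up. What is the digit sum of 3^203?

477

3^203 = 7171577699648618772147095694966049924389303221641651391313523966955497254335158940848386874188027
Sum of its 97 digits: 477.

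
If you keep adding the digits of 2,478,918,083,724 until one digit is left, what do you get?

2+4+7+8+9+1+8+0+8+3+7+2+4 = 63
6+3 = 9

9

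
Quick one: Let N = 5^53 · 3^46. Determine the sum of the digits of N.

5^53 · 3^46 = 98398379662661973287562933165872891549952328205108642578125
Sum of its 59 digits: 297.

297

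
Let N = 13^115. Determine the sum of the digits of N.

13^115 = 126906981735983105311426245231619025061036326426291140080213783469274154988706760901729925996809278110294409133592731126370748757
Sum of its 129 digits: 544.

544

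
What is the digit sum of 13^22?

121

13^22 = 3211838877954855105157369
Sum of its 25 digits: 121.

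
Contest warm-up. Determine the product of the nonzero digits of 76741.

7×6×7×4×1 = 1176

1176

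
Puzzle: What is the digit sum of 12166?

1+2+1+6+6 = 16

16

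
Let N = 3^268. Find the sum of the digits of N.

576

3^268 = 73874790939762173925332365231284392588323580292535533623396459499922800474435704482921921201029164993881113346534847664912715761
Sum of its 128 digits: 576.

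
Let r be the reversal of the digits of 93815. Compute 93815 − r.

41976

Reverse of 93815 is 51839.
93815 − 51839 = 41976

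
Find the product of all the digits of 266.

2×6×6 = 72

72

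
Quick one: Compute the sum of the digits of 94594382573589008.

9+4+5+9+4+3+8+2+5+7+3+5+8+9+0+0+8 = 89

89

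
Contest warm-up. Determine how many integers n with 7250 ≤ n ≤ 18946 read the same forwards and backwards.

116

The integers in [7250, 18946] that read the same forwards and backwards: 7337, 7447, 7557, 7667, 7777, 7887, …, 18781, 18881.
116 qualify.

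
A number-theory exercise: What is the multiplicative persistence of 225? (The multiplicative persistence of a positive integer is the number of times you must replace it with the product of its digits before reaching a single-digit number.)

2

225 → 20 → 0 (2 steps)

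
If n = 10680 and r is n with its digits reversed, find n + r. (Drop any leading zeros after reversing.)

19281

Reverse of 10680 is 8601.
10680 + 8601 = 19281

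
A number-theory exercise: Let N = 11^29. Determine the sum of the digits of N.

140

11^29 = 1586309297171491574414436704891
Sum of its 31 digits: 140.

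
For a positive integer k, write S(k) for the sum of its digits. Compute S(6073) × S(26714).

320

S(6073) = 6+0+7+3 = 16.
S(26714) = 2+6+7+1+4 = 20.
16 · 20 = 320.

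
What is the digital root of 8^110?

The digital root of n equals n mod 9 (or 9 when 9 | n), so we need 8^110 mod 9.
8^110 ≡ 1 (mod 9), so the digital root is 1.

1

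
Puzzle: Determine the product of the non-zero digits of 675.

210

6×7×5 = 210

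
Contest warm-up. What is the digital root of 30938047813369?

3+0+9+3+8+0+4+7+8+1+3+3+6+9 = 64
6+4 = 10
1+0 = 1

1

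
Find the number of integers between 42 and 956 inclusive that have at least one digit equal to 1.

253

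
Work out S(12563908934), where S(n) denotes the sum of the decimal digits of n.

1+2+5+6+3+9+0+8+9+3+4 = 50

50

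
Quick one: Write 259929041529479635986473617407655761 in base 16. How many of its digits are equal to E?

259929041529479635986473617407655761 in base 16 is 320F7DBE70AD24471E785E254CBF51.
The digit E appears 3 times.

3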